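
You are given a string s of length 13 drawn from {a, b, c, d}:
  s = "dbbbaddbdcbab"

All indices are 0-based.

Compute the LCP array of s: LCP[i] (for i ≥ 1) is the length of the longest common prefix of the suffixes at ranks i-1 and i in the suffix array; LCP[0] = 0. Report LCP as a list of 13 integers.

rank | idx | suffix
   0 |  11 | ab
   1 |   4 | addbdcbab
   2 |  12 | b
   3 |  10 | bab
   4 |   3 | baddbdcbab
   5 |   2 | bbaddbdcbab
   6 |   1 | bbbaddbdcbab
   7 |   7 | bdcbab
   8 |   9 | cbab
   9 |   0 | dbbbaddbdcbab
  10 |   6 | dbdcbab
  11 |   8 | dcbab
  12 |   5 | ddbdcbab

SA = [11, 4, 12, 10, 3, 2, 1, 7, 9, 0, 6, 8, 5]
i: (SA[i-1],SA[i]) lcp shared
  1: (11,4) 1 'a'
  2: (4,12) 0 ''
  3: (12,10) 1 'b'
  4: (10,3) 2 'ba'
  5: (3,2) 1 'b'
  6: (2,1) 2 'bb'
  7: (1,7) 1 'b'
  8: (7,9) 0 ''
  9: (9,0) 0 ''
  10: (0,6) 2 'db'
  11: (6,8) 1 'd'
  12: (8,5) 1 'd'

[0, 1, 0, 1, 2, 1, 2, 1, 0, 0, 2, 1, 1]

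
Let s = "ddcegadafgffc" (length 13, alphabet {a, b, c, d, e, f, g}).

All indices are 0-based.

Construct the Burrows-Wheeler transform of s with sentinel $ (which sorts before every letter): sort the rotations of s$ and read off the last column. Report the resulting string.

cgdfdad$cfgaef

rank  rotation        last
    0  $ddcegadafgffc  c
    1  adafgffc$ddceg  g
    2  afgffc$ddcegad  d
    3  c$ddcegadafgff  f
    4  cegadafgffc$dd  d
    5  dafgffc$ddcega  a
    6  dcegadafgffc$d  d
    7  ddcegadafgffc$  $
    8  egadafgffc$ddc  c
    9  fc$ddcegadafgf  f
   10  ffc$ddcegadafg  g
   11  fgffc$ddcegada  a
   12  gadafgffc$ddce  e
   13  gffc$ddcegadaf  f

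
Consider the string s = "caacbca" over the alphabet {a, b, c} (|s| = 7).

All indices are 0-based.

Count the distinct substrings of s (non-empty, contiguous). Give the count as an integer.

23

rank→(start, suffix):
  0 → (6, 'a')
  1 → (1, 'aacbca')
  2 → (2, 'acbca')
  3 → (4, 'bca')
  4 → (5, 'ca')
  5 → (0, 'caacbca')
  6 → (3, 'cbca')

SA = [6, 1, 2, 4, 5, 0, 3]
i: (SA[i-1],SA[i]) lcp shared
  1: (6,1) 1 'a'
  2: (1,2) 1 'a'
  3: (2,4) 0 ''
  4: (4,5) 0 ''
  5: (5,0) 2 'ca'
  6: (0,3) 1 'c'

n(n+1)/2 = 7·8/2 = 28
Σ LCP = 0 + 1 + 1 + 0 + 0 + 2 + 1 = 5
distinct = 28 − 5 = 23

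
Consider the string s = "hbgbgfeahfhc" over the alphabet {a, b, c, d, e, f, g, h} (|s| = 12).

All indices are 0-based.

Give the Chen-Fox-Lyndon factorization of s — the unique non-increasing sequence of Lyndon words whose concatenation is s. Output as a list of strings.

emit factor 1: 'h' (i=0, period=1)
emit factor 2: 'bgbgfe' (i=1, period=6)
emit factor 3: 'ahfhc' (i=7, period=5)

["h", "bgbgfe", "ahfhc"]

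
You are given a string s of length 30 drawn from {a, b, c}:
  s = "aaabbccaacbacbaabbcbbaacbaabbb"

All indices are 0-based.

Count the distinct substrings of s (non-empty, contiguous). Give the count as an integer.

rank→(start, suffix):
  0 → (0, 'aaabbccaacbacbaabbcbbaacbaabbb')
  1 → (25, 'aabbb')
  2 → (14, 'aabbcbbaacbaabbb')
  3 → (1, 'aabbccaacbacbaabbcbbaacbaabbb')
  4 → (21, 'aacbaabbb')
  5 → (7, 'aacbacbaabbcbbaacbaabbb')
  6 → (26, 'abbb')
  7 → (15, 'abbcbbaacbaabbb')
  8 → (2, 'abbccaacbacbaabbcbbaacbaabbb')
  9 → (22, 'acbaabbb')
  10 → (11, 'acbaabbcbbaacbaabbb')
  11 → (8, 'acbacbaabbcbbaacbaabbb')
  12 → (29, 'b')
  13 → (24, 'baabbb')
  14 → (13, 'baabbcbbaacbaabbb')
  15 → (20, 'baacbaabbb')
  16 → (10, 'bacbaabbcbbaacbaabbb')
  17 → (28, 'bb')
  18 → (19, 'bbaacbaabbb')
  19 → (27, 'bbb')
  20 → (16, 'bbcbbaacbaabbb')
  21 → (3, 'bbccaacbacbaabbcbbaacbaabbb')
  22 → (17, 'bcbbaacbaabbb')
  23 → (4, 'bccaacbacbaabbcbbaacbaabbb')
  24 → (6, 'caacbacbaabbcbbaacbaabbb')
  25 → (23, 'cbaabbb')
  26 → (12, 'cbaabbcbbaacbaabbb')
  27 → (9, 'cbacbaabbcbbaacbaabbb')
  28 → (18, 'cbbaacbaabbb')
  29 → (5, 'ccaacbacbaabbcbbaacbaabbb')

SA = [0, 25, 14, 1, 21, 7, 26, 15, 2, 22, 11, 8, 29, 24, 13, 20, 10, 28, 19, 27, 16, 3, 17, 4, 6, 23, 12, 9, 18, 5]
[i] adj suffixes → lcp
  [1] 0/25 → 2 ('aa')
  [2] 25/14 → 4 ('aabb')
  [3] 14/1 → 5 ('aabbc')
  [4] 1/21 → 2 ('aa')
  [5] 21/7 → 5 ('aacba')
  [6] 7/26 → 1 ('a')
  [7] 26/15 → 3 ('abb')
  [8] 15/2 → 4 ('abbc')
  [9] 2/22 → 1 ('a')
  [10] 22/11 → 7 ('acbaabb')
  [11] 11/8 → 4 ('acba')
  [12] 8/29 → 0 ('')
  [13] 29/24 → 1 ('b')
  [14] 24/13 → 5 ('baabb')
  [15] 13/20 → 3 ('baa')
  [16] 20/10 → 2 ('ba')
  [17] 10/28 → 1 ('b')
  [18] 28/19 → 2 ('bb')
  [19] 19/27 → 2 ('bb')
  [20] 27/16 → 2 ('bb')
  [21] 16/3 → 3 ('bbc')
  [22] 3/17 → 1 ('b')
  [23] 17/4 → 2 ('bc')
  [24] 4/6 → 0 ('')
  [25] 6/23 → 1 ('c')
  [26] 23/12 → 6 ('cbaabb')
  [27] 12/9 → 3 ('cba')
  [28] 9/18 → 2 ('cb')
  [29] 18/5 → 1 ('c')

n(n+1)/2 = 30·31/2 = 465
Σ LCP = 0 + 2 + 4 + 5 + 2 + 5 + 1 + 3 + 4 + 1 + 7 + 4 + 0 + 1 + 5 + 3 + 2 + 1 + 2 + 2 + 2 + 3 + 1 + 2 + 0 + 1 + 6 + 3 + 2 + 1 = 75
distinct = 465 − 75 = 390

390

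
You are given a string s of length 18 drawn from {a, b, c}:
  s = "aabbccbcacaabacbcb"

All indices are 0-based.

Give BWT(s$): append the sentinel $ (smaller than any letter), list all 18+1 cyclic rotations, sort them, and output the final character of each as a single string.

bc$aacbcaaccbabbcab

rank  rotation             last
    0  $aabbccbcacaabacbcb  b
    1  aabacbcb$aabbccbcac  c
    2  aabbccbcacaabacbcb$  $
    3  abacbcb$aabbccbcaca  a
    4  abbccbcacaabacbcb$a  a
    5  acaabacbcb$aabbccbc  c
    6  acbcb$aabbccbcacaab  b
    7  b$aabbccbcacaabacbc  c
    8  bacbcb$aabbccbcacaa  a
    9  bbccbcacaabacbcb$aa  a
   10  bcacaabacbcb$aabbcc  c
   11  bcb$aabbccbcacaabac  c
   12  bccbcacaabacbcb$aab  b
   13  caabacbcb$aabbccbca  a
   14  cacaabacbcb$aabbccb  b
   15  cb$aabbccbcacaabacb  b
   16  cbcacaabacbcb$aabbc  c
   17  cbcb$aabbccbcacaaba  a
   18  ccbcacaabacbcb$aabb  b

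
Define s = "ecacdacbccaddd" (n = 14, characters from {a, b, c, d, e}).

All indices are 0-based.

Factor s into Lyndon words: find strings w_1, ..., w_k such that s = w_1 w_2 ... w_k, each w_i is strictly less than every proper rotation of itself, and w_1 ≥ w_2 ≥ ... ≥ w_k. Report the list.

["e", "c", "acd", "acbccaddd"]

emit factor 1: 'e' (i=0, period=1)
emit factor 2: 'c' (i=1, period=1)
emit factor 3: 'acd' (i=2, period=3)
emit factor 4: 'acbccaddd' (i=5, period=9)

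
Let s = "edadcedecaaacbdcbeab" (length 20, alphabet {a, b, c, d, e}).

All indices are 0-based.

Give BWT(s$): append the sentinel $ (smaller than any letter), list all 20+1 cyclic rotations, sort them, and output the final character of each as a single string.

rank  rotation               last
    0  $edadcedecaaacbdcbeab  b
    1  aaacbdcbeab$edadcedec  c
    2  aacbdcbeab$edadcedeca  a
    3  ab$edadcedecaaacbdcbe  e
    4  acbdcbeab$edadcedecaa  a
    5  adcedecaaacbdcbeab$ed  d
    6  b$edadcedecaaacbdcbea  a
    7  bdcbeab$edadcedecaaac  c
    8  beab$edadcedecaaacbdc  c
    9  caaacbdcbeab$edadcede  e
   10  cbdcbeab$edadcedecaaa  a
   11  cbeab$edadcedecaaacbd  d
   12  cedecaaacbdcbeab$edad  d
   13  dadcedecaaacbdcbeab$e  e
   14  dcbeab$edadcedecaaacb  b
   15  dcedecaaacbdcbeab$eda  a
   16  decaaacbdcbeab$edadce  e
   17  eab$edadcedecaaacbdcb  b
   18  ecaaacbdcbeab$edadced  d
   19  edadcedecaaacbdcbeab$  $
   20  edecaaacbdcbeab$edadc  c

bcaeadacceaddebaebd$c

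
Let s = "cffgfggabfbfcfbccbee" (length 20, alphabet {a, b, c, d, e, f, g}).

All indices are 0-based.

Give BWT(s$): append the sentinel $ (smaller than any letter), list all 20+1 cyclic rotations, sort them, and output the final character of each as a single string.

rank  rotation               last
    0  $cffgfggabfbfcfbccbee  e
    1  abfbfcfbccbee$cffgfgg  g
    2  bccbee$cffgfggabfbfcf  f
    3  bee$cffgfggabfbfcfbcc  c
    4  bfbfcfbccbee$cffgfgga  a
    5  bfcfbccbee$cffgfggabf  f
    6  cbee$cffgfggabfbfcfbc  c
    7  ccbee$cffgfggabfbfcfb  b
    8  cfbccbee$cffgfggabfbf  f
    9  cffgfggabfbfcfbccbee$  $
   10  e$cffgfggabfbfcfbccbe  e
   11  ee$cffgfggabfbfcfbccb  b
   12  fbccbee$cffgfggabfbfc  c
   13  fbfcfbccbee$cffgfggab  b
   14  fcfbccbee$cffgfggabfb  b
   15  ffgfggabfbfcfbccbee$c  c
   16  fgfggabfbfcfbccbee$cf  f
   17  fggabfbfcfbccbee$cffg  g
   18  gabfbfcfbccbee$cffgfg  g
   19  gfggabfbfcfbccbee$cff  f
   20  ggabfbfcfbccbee$cffgf  f

egfcafcbf$ebcbbcfggff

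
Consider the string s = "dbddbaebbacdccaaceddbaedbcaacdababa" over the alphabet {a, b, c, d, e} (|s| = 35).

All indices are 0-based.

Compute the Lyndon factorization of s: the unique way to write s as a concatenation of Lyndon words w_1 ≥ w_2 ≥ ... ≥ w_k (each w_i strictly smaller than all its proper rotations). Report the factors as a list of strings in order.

emit factor 1: 'd' (i=0, period=1)
emit factor 2: 'bdd' (i=1, period=3)
emit factor 3: 'b' (i=4, period=1)
emit factor 4: 'aebb' (i=5, period=4)
emit factor 5: 'acdcc' (i=9, period=5)
emit factor 6: 'aaceddbaedbc' (i=14, period=12)
emit factor 7: 'aacdabab' (i=26, period=8)
emit factor 8: 'a' (i=34, period=1)

["d", "bdd", "b", "aebb", "acdcc", "aaceddbaedbc", "aacdabab", "a"]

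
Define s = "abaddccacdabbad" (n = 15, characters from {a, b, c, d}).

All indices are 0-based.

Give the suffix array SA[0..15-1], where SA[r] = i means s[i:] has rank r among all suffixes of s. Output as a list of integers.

sorted suffixes:
  #0 SA[0]=0  'abaddccacdabbad'
  #1 SA[1]=10  'abbad'
  #2 SA[2]=7  'acdabbad'
  #3 SA[3]=13  'ad'
  #4 SA[4]=2  'addccacdabbad'
  #5 SA[5]=12  'bad'
  #6 SA[6]=1  'baddccacdabbad'
  #7 SA[7]=11  'bbad'
  #8 SA[8]=6  'cacdabbad'
  #9 SA[9]=5  'ccacdabbad'
  #10 SA[10]=8  'cdabbad'
  #11 SA[11]=14  'd'
  #12 SA[12]=9  'dabbad'
  #13 SA[13]=4  'dccacdabbad'
  #14 SA[14]=3  'ddccacdabbad'

[0, 10, 7, 13, 2, 12, 1, 11, 6, 5, 8, 14, 9, 4, 3]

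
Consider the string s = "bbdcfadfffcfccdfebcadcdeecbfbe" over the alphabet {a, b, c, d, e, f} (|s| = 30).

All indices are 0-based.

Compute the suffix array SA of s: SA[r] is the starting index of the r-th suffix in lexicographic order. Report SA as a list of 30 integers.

sorted suffixes:
  #0 SA[0]=19  'adcdeecbfbe'
  #1 SA[1]=5  'adfffcfccdfebcadcdeecbfbe'
  #2 SA[2]=0  'bbdcfadfffcfccdfebcadcdeecbfbe'
  #3 SA[3]=17  'bcadcdeecbfbe'
  #4 SA[4]=1  'bdcfadfffcfccdfebcadcdeecbfbe'
  #5 SA[5]=28  'be'
  #6 SA[6]=26  'bfbe'
  #7 SA[7]=18  'cadcdeecbfbe'
  #8 SA[8]=25  'cbfbe'
  #9 SA[9]=12  'ccdfebcadcdeecbfbe'
  #10 SA[10]=21  'cdeecbfbe'
  #11 SA[11]=13  'cdfebcadcdeecbfbe'
  #12 SA[12]=3  'cfadfffcfccdfebcadcdeecbfbe'
  #13 SA[13]=10  'cfccdfebcadcdeecbfbe'
  #14 SA[14]=20  'dcdeecbfbe'
  #15 SA[15]=2  'dcfadfffcfccdfebcadcdeecbfbe'
  #16 SA[16]=22  'deecbfbe'
  #17 SA[17]=14  'dfebcadcdeecbfbe'
  #18 SA[18]=6  'dfffcfccdfebcadcdeecbfbe'
  #19 SA[19]=29  'e'
  #20 SA[20]=16  'ebcadcdeecbfbe'
  #21 SA[21]=24  'ecbfbe'
  #22 SA[22]=23  'eecbfbe'
  #23 SA[23]=4  'fadfffcfccdfebcadcdeecbfbe'
  #24 SA[24]=27  'fbe'
  #25 SA[25]=11  'fccdfebcadcdeecbfbe'
  #26 SA[26]=9  'fcfccdfebcadcdeecbfbe'
  #27 SA[27]=15  'febcadcdeecbfbe'
  #28 SA[28]=8  'ffcfccdfebcadcdeecbfbe'
  #29 SA[29]=7  'fffcfccdfebcadcdeecbfbe'

[19, 5, 0, 17, 1, 28, 26, 18, 25, 12, 21, 13, 3, 10, 20, 2, 22, 14, 6, 29, 16, 24, 23, 4, 27, 11, 9, 15, 8, 7]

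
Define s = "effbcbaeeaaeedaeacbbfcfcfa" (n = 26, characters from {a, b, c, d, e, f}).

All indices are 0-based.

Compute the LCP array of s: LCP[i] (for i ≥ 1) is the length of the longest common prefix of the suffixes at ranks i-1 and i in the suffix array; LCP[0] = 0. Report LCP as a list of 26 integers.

[0, 1, 1, 1, 2, 3, 0, 1, 1, 1, 0, 2, 1, 2, 0, 0, 2, 1, 1, 2, 1, 0, 1, 1, 3, 1]

rank→(start, suffix):
  0 → (25, 'a')
  1 → (9, 'aaeedaeacbbfcfcfa')
  2 → (16, 'acbbfcfcfa')
  3 → (14, 'aeacbbfcfcfa')
  4 → (6, 'aeeaaeedaeacbbfcfcfa')
  5 → (10, 'aeedaeacbbfcfcfa')
  6 → (5, 'baeeaaeedaeacbbfcfcfa')
  7 → (18, 'bbfcfcfa')
  8 → (3, 'bcbaeeaaeedaeacbbfcfcfa')
  9 → (19, 'bfcfcfa')
  10 → (4, 'cbaeeaaeedaeacbbfcfcfa')
  11 → (17, 'cbbfcfcfa')
  12 → (23, 'cfa')
  13 → (21, 'cfcfa')
  14 → (13, 'daeacbbfcfcfa')
  15 → (8, 'eaaeedaeacbbfcfcfa')
  16 → (15, 'eacbbfcfcfa')
  17 → (12, 'edaeacbbfcfcfa')
  18 → (7, 'eeaaeedaeacbbfcfcfa')
  19 → (11, 'eedaeacbbfcfcfa')
  20 → (0, 'effbcbaeeaaeedaeacbbfcfcfa')
  21 → (24, 'fa')
  22 → (2, 'fbcbaeeaaeedaeacbbfcfcfa')
  23 → (22, 'fcfa')
  24 → (20, 'fcfcfa')
  25 → (1, 'ffbcbaeeaaeedaeacbbfcfcfa')

SA = [25, 9, 16, 14, 6, 10, 5, 18, 3, 19, 4, 17, 23, 21, 13, 8, 15, 12, 7, 11, 0, 24, 2, 22, 20, 1]
i: (SA[i-1],SA[i]) lcp shared
  1: (25,9) 1 'a'
  2: (9,16) 1 'a'
  3: (16,14) 1 'a'
  4: (14,6) 2 'ae'
  5: (6,10) 3 'aee'
  6: (10,5) 0 ''
  7: (5,18) 1 'b'
  8: (18,3) 1 'b'
  9: (3,19) 1 'b'
  10: (19,4) 0 ''
  11: (4,17) 2 'cb'
  12: (17,23) 1 'c'
  13: (23,21) 2 'cf'
  14: (21,13) 0 ''
  15: (13,8) 0 ''
  16: (8,15) 2 'ea'
  17: (15,12) 1 'e'
  18: (12,7) 1 'e'
  19: (7,11) 2 'ee'
  20: (11,0) 1 'e'
  21: (0,24) 0 ''
  22: (24,2) 1 'f'
  23: (2,22) 1 'f'
  24: (22,20) 3 'fcf'
  25: (20,1) 1 'f'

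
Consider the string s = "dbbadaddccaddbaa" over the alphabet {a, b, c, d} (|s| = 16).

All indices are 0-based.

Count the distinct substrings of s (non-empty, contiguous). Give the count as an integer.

118

sorted suffixes:
  #0 SA[0]=15  'a'
  #1 SA[1]=14  'aa'
  #2 SA[2]=3  'adaddccaddbaa'
  #3 SA[3]=10  'addbaa'
  #4 SA[4]=5  'addccaddbaa'
  #5 SA[5]=13  'baa'
  #6 SA[6]=2  'badaddccaddbaa'
  #7 SA[7]=1  'bbadaddccaddbaa'
  #8 SA[8]=9  'caddbaa'
  #9 SA[9]=8  'ccaddbaa'
  #10 SA[10]=4  'daddccaddbaa'
  #11 SA[11]=12  'dbaa'
  #12 SA[12]=0  'dbbadaddccaddbaa'
  #13 SA[13]=7  'dccaddbaa'
  #14 SA[14]=11  'ddbaa'
  #15 SA[15]=6  'ddccaddbaa'

SA = [15, 14, 3, 10, 5, 13, 2, 1, 9, 8, 4, 12, 0, 7, 11, 6]
[i] adj suffixes → lcp
  [1] 15/14 → 1 ('a')
  [2] 14/3 → 1 ('a')
  [3] 3/10 → 2 ('ad')
  [4] 10/5 → 3 ('add')
  [5] 5/13 → 0 ('')
  [6] 13/2 → 2 ('ba')
  [7] 2/1 → 1 ('b')
  [8] 1/9 → 0 ('')
  [9] 9/8 → 1 ('c')
  [10] 8/4 → 0 ('')
  [11] 4/12 → 1 ('d')
  [12] 12/0 → 2 ('db')
  [13] 0/7 → 1 ('d')
  [14] 7/11 → 1 ('d')
  [15] 11/6 → 2 ('dd')

n(n+1)/2 = 16·17/2 = 136
Σ LCP = 0 + 1 + 1 + 2 + 3 + 0 + 2 + 1 + 0 + 1 + 0 + 1 + 2 + 1 + 1 + 2 = 18
distinct = 136 − 18 = 118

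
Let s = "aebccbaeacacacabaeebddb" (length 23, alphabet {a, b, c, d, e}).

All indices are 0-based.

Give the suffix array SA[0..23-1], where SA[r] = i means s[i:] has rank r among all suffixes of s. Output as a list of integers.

rank | idx | suffix
   0 |  14 | abaeebddb
   1 |  12 | acabaeebddb
   2 |  10 | acacabaeebddb
   3 |   8 | acacacabaeebddb
   4 |   6 | aeacacacabaeebddb
   5 |   0 | aebccbaeacacacabaeebddb
   6 |  16 | aeebddb
   7 |  22 | b
   8 |   5 | baeacacacabaeebddb
   9 |  15 | baeebddb
  10 |   2 | bccbaeacacacabaeebddb
  11 |  19 | bddb
  12 |  13 | cabaeebddb
  13 |  11 | cacabaeebddb
  14 |   9 | cacacabaeebddb
  15 |   4 | cbaeacacacabaeebddb
  16 |   3 | ccbaeacacacabaeebddb
  17 |  21 | db
  18 |  20 | ddb
  19 |   7 | eacacacabaeebddb
  20 |   1 | ebccbaeacacacabaeebddb
  21 |  18 | ebddb
  22 |  17 | eebddb

[14, 12, 10, 8, 6, 0, 16, 22, 5, 15, 2, 19, 13, 11, 9, 4, 3, 21, 20, 7, 1, 18, 17]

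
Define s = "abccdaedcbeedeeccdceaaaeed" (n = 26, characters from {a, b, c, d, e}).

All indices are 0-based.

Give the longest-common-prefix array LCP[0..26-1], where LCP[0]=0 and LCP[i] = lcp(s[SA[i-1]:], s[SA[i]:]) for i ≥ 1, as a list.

sorted suffixes:
  #0 SA[0]=20  'aaaeed'
  #1 SA[1]=21  'aaeed'
  #2 SA[2]=0  'abccdaedcbeedeeccdceaaaeed'
  #3 SA[3]=5  'aedcbeedeeccdceaaaeed'
  #4 SA[4]=22  'aeed'
  #5 SA[5]=1  'bccdaedcbeedeeccdceaaaeed'
  #6 SA[6]=9  'beedeeccdceaaaeed'
  #7 SA[7]=8  'cbeedeeccdceaaaeed'
  #8 SA[8]=2  'ccdaedcbeedeeccdceaaaeed'
  #9 SA[9]=15  'ccdceaaaeed'
  #10 SA[10]=3  'cdaedcbeedeeccdceaaaeed'
  #11 SA[11]=16  'cdceaaaeed'
  #12 SA[12]=18  'ceaaaeed'
  #13 SA[13]=25  'd'
  #14 SA[14]=4  'daedcbeedeeccdceaaaeed'
  #15 SA[15]=7  'dcbeedeeccdceaaaeed'
  #16 SA[16]=17  'dceaaaeed'
  #17 SA[17]=12  'deeccdceaaaeed'
  #18 SA[18]=19  'eaaaeed'
  #19 SA[19]=14  'eccdceaaaeed'
  #20 SA[20]=24  'ed'
  #21 SA[21]=6  'edcbeedeeccdceaaaeed'
  #22 SA[22]=11  'edeeccdceaaaeed'
  #23 SA[23]=13  'eeccdceaaaeed'
  #24 SA[24]=23  'eed'
  #25 SA[25]=10  'eedeeccdceaaaeed'

SA = [20, 21, 0, 5, 22, 1, 9, 8, 2, 15, 3, 16, 18, 25, 4, 7, 17, 12, 19, 14, 24, 6, 11, 13, 23, 10]
i: (SA[i-1],SA[i]) lcp shared
  1: (20,21) 2 'aa'
  2: (21,0) 1 'a'
  3: (0,5) 1 'a'
  4: (5,22) 2 'ae'
  5: (22,1) 0 ''
  6: (1,9) 1 'b'
  7: (9,8) 0 ''
  8: (8,2) 1 'c'
  9: (2,15) 3 'ccd'
  10: (15,3) 1 'c'
  11: (3,16) 2 'cd'
  12: (16,18) 1 'c'
  13: (18,25) 0 ''
  14: (25,4) 1 'd'
  15: (4,7) 1 'd'
  16: (7,17) 2 'dc'
  17: (17,12) 1 'd'
  18: (12,19) 0 ''
  19: (19,14) 1 'e'
  20: (14,24) 1 'e'
  21: (24,6) 2 'ed'
  22: (6,11) 2 'ed'
  23: (11,13) 1 'e'
  24: (13,23) 2 'ee'
  25: (23,10) 3 'eed'

[0, 2, 1, 1, 2, 0, 1, 0, 1, 3, 1, 2, 1, 0, 1, 1, 2, 1, 0, 1, 1, 2, 2, 1, 2, 3]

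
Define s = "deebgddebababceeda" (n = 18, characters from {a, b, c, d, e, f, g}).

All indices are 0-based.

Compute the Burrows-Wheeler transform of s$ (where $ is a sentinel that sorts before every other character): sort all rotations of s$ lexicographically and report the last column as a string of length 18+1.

rank  rotation             last
    0  $deebgddebababceeda  a
    1  a$deebgddebababceed  d
    2  ababceeda$deebgddeb  b
    3  abceeda$deebgddebab  b
    4  bababceeda$deebgdde  e
    5  babceeda$deebgddeba  a
    6  bceeda$deebgddebaba  a
    7  bgddebababceeda$dee  e
    8  ceeda$deebgddebabab  b
    9  da$deebgddebababcee  e
   10  ddebababceeda$deebg  g
   11  debababceeda$deebgd  d
   12  deebgddebababceeda$  $
   13  ebababceeda$deebgdd  d
   14  ebgddebababceeda$de  e
   15  eda$deebgddebababce  e
   16  eebgddebababceeda$d  d
   17  eeda$deebgddebababc  c
   18  gddebababceeda$deeb  b

adbbeaaebegd$deedcb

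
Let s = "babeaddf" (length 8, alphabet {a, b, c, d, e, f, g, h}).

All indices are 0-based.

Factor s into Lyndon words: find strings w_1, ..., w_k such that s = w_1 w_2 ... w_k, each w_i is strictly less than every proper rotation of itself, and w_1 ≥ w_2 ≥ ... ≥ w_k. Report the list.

["b", "abeaddf"]

emit factor 1: 'b' (i=0, period=1)
emit factor 2: 'abeaddf' (i=1, period=7)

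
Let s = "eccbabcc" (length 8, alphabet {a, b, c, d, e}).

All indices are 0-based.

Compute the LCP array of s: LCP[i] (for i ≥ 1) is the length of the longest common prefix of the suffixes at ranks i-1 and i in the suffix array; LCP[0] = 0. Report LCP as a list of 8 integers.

rank→(start, suffix):
  0 → (4, 'abcc')
  1 → (3, 'babcc')
  2 → (5, 'bcc')
  3 → (7, 'c')
  4 → (2, 'cbabcc')
  5 → (6, 'cc')
  6 → (1, 'ccbabcc')
  7 → (0, 'eccbabcc')

SA = [4, 3, 5, 7, 2, 6, 1, 0]
rank  pair      lcp
   1  s[4:],s[3:]  0  ''
   2  s[3:],s[5:]  1  'b'
   3  s[5:],s[7:]  0  ''
   4  s[7:],s[2:]  1  'c'
   5  s[2:],s[6:]  1  'c'
   6  s[6:],s[1:]  2  'cc'
   7  s[1:],s[0:]  0  ''

[0, 0, 1, 0, 1, 1, 2, 0]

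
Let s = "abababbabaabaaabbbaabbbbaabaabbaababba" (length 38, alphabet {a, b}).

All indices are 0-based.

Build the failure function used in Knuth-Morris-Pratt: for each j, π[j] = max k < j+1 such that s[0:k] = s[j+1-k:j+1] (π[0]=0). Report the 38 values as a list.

[0, 0, 1, 2, 3, 4, 0, 1, 2, 3, 1, 2, 3, 1, 1, 2, 0, 0, 1, 1, 2, 0, 0, 0, 1, 1, 2, 3, 1, 2, 0, 1, 1, 2, 3, 4, 0, 1]

π[0] = 0
j=1 s[j]='b': π[1]=0 (border '')
j=2 s[j]='a': π[2]=1 (border 'a')
j=3 s[j]='b': π[3]=2 (border 'ab')
j=4 s[j]='a': π[4]=3 (border 'aba')
j=5 s[j]='b': π[5]=4 (border 'abab')
j=6 s[j]='b': k: 4→2→0; π[6]=0 (border '')
j=7 s[j]='a': π[7]=1 (border 'a')
j=8 s[j]='b': π[8]=2 (border 'ab')
j=9 s[j]='a': π[9]=3 (border 'aba')
j=10 s[j]='a': k: 3→1→0; π[10]=1 (border 'a')
j=11 s[j]='b': π[11]=2 (border 'ab')
j=12 s[j]='a': π[12]=3 (border 'aba')
j=13 s[j]='a': k: 3→1→0; π[13]=1 (border 'a')
j=14 s[j]='a': k: 1→0; π[14]=1 (border 'a')
j=15 s[j]='b': π[15]=2 (border 'ab')
j=16 s[j]='b': k: 2→0; π[16]=0 (border '')
j=17 s[j]='b': π[17]=0 (border '')
j=18 s[j]='a': π[18]=1 (border 'a')
j=19 s[j]='a': k: 1→0; π[19]=1 (border 'a')
j=20 s[j]='b': π[20]=2 (border 'ab')
j=21 s[j]='b': k: 2→0; π[21]=0 (border '')
j=22 s[j]='b': π[22]=0 (border '')
j=23 s[j]='b': π[23]=0 (border '')
j=24 s[j]='a': π[24]=1 (border 'a')
j=25 s[j]='a': k: 1→0; π[25]=1 (border 'a')
j=26 s[j]='b': π[26]=2 (border 'ab')
j=27 s[j]='a': π[27]=3 (border 'aba')
j=28 s[j]='a': k: 3→1→0; π[28]=1 (border 'a')
j=29 s[j]='b': π[29]=2 (border 'ab')
j=30 s[j]='b': k: 2→0; π[30]=0 (border '')
j=31 s[j]='a': π[31]=1 (border 'a')
j=32 s[j]='a': k: 1→0; π[32]=1 (border 'a')
j=33 s[j]='b': π[33]=2 (border 'ab')
j=34 s[j]='a': π[34]=3 (border 'aba')
j=35 s[j]='b': π[35]=4 (border 'abab')
j=36 s[j]='b': k: 4→2→0; π[36]=0 (border '')
j=37 s[j]='a': π[37]=1 (border 'a')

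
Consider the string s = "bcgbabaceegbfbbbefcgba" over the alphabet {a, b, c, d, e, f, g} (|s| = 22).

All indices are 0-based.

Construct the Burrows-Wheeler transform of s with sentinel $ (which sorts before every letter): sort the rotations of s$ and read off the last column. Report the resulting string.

abbbggafb$bgafbcbebecce

rank  rotation                 last
    0  $bcgbabaceegbfbbbefcgba  a
    1  a$bcgbabaceegbfbbbefcgb  b
    2  abaceegbfbbbefcgba$bcgb  b
    3  aceegbfbbbefcgba$bcgbab  b
    4  ba$bcgbabaceegbfbbbefcg  g
    5  babaceegbfbbbefcgba$bcg  g
    6  baceegbfbbbefcgba$bcgba  a
    7  bbbefcgba$bcgbabaceegbf  f
    8  bbefcgba$bcgbabaceegbfb  b
    9  bcgbabaceegbfbbbefcgba$  $
   10  befcgba$bcgbabaceegbfbb  b
   11  bfbbbefcgba$bcgbabaceeg  g
   12  ceegbfbbbefcgba$bcgbaba  a
   13  cgba$bcgbabaceegbfbbbef  f
   14  cgbabaceegbfbbbefcgba$b  b
   15  eegbfbbbefcgba$bcgbabac  c
   16  efcgba$bcgbabaceegbfbbb  b
   17  egbfbbbefcgba$bcgbabace  e
   18  fbbbefcgba$bcgbabaceegb  b
   19  fcgba$bcgbabaceegbfbbbe  e
   20  gba$bcgbabaceegbfbbbefc  c
   21  gbabaceegbfbbbefcgba$bc  c
   22  gbfbbbefcgba$bcgbabacee  e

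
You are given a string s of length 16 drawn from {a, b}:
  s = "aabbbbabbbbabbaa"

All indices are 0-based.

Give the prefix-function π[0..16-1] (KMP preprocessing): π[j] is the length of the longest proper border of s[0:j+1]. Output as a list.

π[0] = 0
j=1 s[j]='a': π[1]=1 (border 'a')
j=2 s[j]='b': k: 1→0; π[2]=0 (border '')
j=3 s[j]='b': π[3]=0 (border '')
j=4 s[j]='b': π[4]=0 (border '')
j=5 s[j]='b': π[5]=0 (border '')
j=6 s[j]='a': π[6]=1 (border 'a')
j=7 s[j]='b': k: 1→0; π[7]=0 (border '')
j=8 s[j]='b': π[8]=0 (border '')
j=9 s[j]='b': π[9]=0 (border '')
j=10 s[j]='b': π[10]=0 (border '')
j=11 s[j]='a': π[11]=1 (border 'a')
j=12 s[j]='b': k: 1→0; π[12]=0 (border '')
j=13 s[j]='b': π[13]=0 (border '')
j=14 s[j]='a': π[14]=1 (border 'a')
j=15 s[j]='a': π[15]=2 (border 'aa')

[0, 1, 0, 0, 0, 0, 1, 0, 0, 0, 0, 1, 0, 0, 1, 2]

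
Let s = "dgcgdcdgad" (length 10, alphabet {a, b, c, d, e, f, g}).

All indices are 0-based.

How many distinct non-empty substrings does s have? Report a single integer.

48

rank | idx | suffix
   0 |   8 | ad
   1 |   5 | cdgad
   2 |   2 | cgdcdgad
   3 |   9 | d
   4 |   4 | dcdgad
   5 |   6 | dgad
   6 |   0 | dgcgdcdgad
   7 |   7 | gad
   8 |   1 | gcgdcdgad
   9 |   3 | gdcdgad

SA = [8, 5, 2, 9, 4, 6, 0, 7, 1, 3]
i: (SA[i-1],SA[i]) lcp shared
  1: (8,5) 0 ''
  2: (5,2) 1 'c'
  3: (2,9) 0 ''
  4: (9,4) 1 'd'
  5: (4,6) 1 'd'
  6: (6,0) 2 'dg'
  7: (0,7) 0 ''
  8: (7,1) 1 'g'
  9: (1,3) 1 'g'

n(n+1)/2 = 10·11/2 = 55
Σ LCP = 0 + 0 + 1 + 0 + 1 + 1 + 2 + 0 + 1 + 1 = 7
distinct = 55 − 7 = 48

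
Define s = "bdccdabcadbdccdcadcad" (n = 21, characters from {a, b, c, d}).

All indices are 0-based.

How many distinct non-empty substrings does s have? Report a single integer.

194

rank→(start, suffix):
  0 → (5, 'abcadbdccdcadcad')
  1 → (19, 'ad')
  2 → (8, 'adbdccdcadcad')
  3 → (16, 'adcad')
  4 → (6, 'bcadbdccdcadcad')
  5 → (0, 'bdccdabcadbdccdcadcad')
  6 → (10, 'bdccdcadcad')
  7 → (18, 'cad')
  8 → (7, 'cadbdccdcadcad')
  9 → (15, 'cadcad')
  10 → (2, 'ccdabcadbdccdcadcad')
  11 → (12, 'ccdcadcad')
  12 → (3, 'cdabcadbdccdcadcad')
  13 → (13, 'cdcadcad')
  14 → (20, 'd')
  15 → (4, 'dabcadbdccdcadcad')
  16 → (9, 'dbdccdcadcad')
  17 → (17, 'dcad')
  18 → (14, 'dcadcad')
  19 → (1, 'dccdabcadbdccdcadcad')
  20 → (11, 'dccdcadcad')

SA = [5, 19, 8, 16, 6, 0, 10, 18, 7, 15, 2, 12, 3, 13, 20, 4, 9, 17, 14, 1, 11]
i: (SA[i-1],SA[i]) lcp shared
  1: (5,19) 1 'a'
  2: (19,8) 2 'ad'
  3: (8,16) 2 'ad'
  4: (16,6) 0 ''
  5: (6,0) 1 'b'
  6: (0,10) 5 'bdccd'
  7: (10,18) 0 ''
  8: (18,7) 3 'cad'
  9: (7,15) 3 'cad'
  10: (15,2) 1 'c'
  11: (2,12) 3 'ccd'
  12: (12,3) 1 'c'
  13: (3,13) 2 'cd'
  14: (13,20) 0 ''
  15: (20,4) 1 'd'
  16: (4,9) 1 'd'
  17: (9,17) 1 'd'
  18: (17,14) 4 'dcad'
  19: (14,1) 2 'dc'
  20: (1,11) 4 'dccd'

n(n+1)/2 = 21·22/2 = 231
Σ LCP = 0 + 1 + 2 + 2 + 0 + 1 + 5 + 0 + 3 + 3 + 1 + 3 + 1 + 2 + 0 + 1 + 1 + 1 + 4 + 2 + 4 = 37
distinct = 231 − 37 = 194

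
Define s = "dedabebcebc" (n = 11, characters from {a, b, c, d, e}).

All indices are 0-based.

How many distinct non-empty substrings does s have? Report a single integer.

57

sorted suffixes:
  #0 SA[0]=3  'abebcebc'
  #1 SA[1]=9  'bc'
  #2 SA[2]=6  'bcebc'
  #3 SA[3]=4  'bebcebc'
  #4 SA[4]=10  'c'
  #5 SA[5]=7  'cebc'
  #6 SA[6]=2  'dabebcebc'
  #7 SA[7]=0  'dedabebcebc'
  #8 SA[8]=8  'ebc'
  #9 SA[9]=5  'ebcebc'
  #10 SA[10]=1  'edabebcebc'

SA = [3, 9, 6, 4, 10, 7, 2, 0, 8, 5, 1]
i: (SA[i-1],SA[i]) lcp shared
  1: (3,9) 0 ''
  2: (9,6) 2 'bc'
  3: (6,4) 1 'b'
  4: (4,10) 0 ''
  5: (10,7) 1 'c'
  6: (7,2) 0 ''
  7: (2,0) 1 'd'
  8: (0,8) 0 ''
  9: (8,5) 3 'ebc'
  10: (5,1) 1 'e'

n(n+1)/2 = 11·12/2 = 66
Σ LCP = 0 + 0 + 2 + 1 + 0 + 1 + 0 + 1 + 0 + 3 + 1 = 9
distinct = 66 − 9 = 57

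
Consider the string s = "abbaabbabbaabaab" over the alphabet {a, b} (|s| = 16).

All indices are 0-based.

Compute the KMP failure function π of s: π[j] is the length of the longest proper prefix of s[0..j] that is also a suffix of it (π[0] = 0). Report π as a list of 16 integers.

π[0] = 0
j=1 s[j]='b': π[1]=0 (border '')
j=2 s[j]='b': π[2]=0 (border '')
j=3 s[j]='a': π[3]=1 (border 'a')
j=4 s[j]='a': k: 1→0; π[4]=1 (border 'a')
j=5 s[j]='b': π[5]=2 (border 'ab')
j=6 s[j]='b': π[6]=3 (border 'abb')
j=7 s[j]='a': π[7]=4 (border 'abba')
j=8 s[j]='b': k: 4→1; π[8]=2 (border 'ab')
j=9 s[j]='b': π[9]=3 (border 'abb')
j=10 s[j]='a': π[10]=4 (border 'abba')
j=11 s[j]='a': π[11]=5 (border 'abbaa')
j=12 s[j]='b': π[12]=6 (border 'abbaab')
j=13 s[j]='a': k: 6→2→0; π[13]=1 (border 'a')
j=14 s[j]='a': k: 1→0; π[14]=1 (border 'a')
j=15 s[j]='b': π[15]=2 (border 'ab')

[0, 0, 0, 1, 1, 2, 3, 4, 2, 3, 4, 5, 6, 1, 1, 2]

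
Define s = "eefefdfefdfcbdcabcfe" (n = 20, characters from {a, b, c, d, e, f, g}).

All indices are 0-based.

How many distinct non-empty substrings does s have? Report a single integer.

sorted suffixes:
  #0 SA[0]=15  'abcfe'
  #1 SA[1]=16  'bcfe'
  #2 SA[2]=12  'bdcabcfe'
  #3 SA[3]=14  'cabcfe'
  #4 SA[4]=11  'cbdcabcfe'
  #5 SA[5]=17  'cfe'
  #6 SA[6]=13  'dcabcfe'
  #7 SA[7]=9  'dfcbdcabcfe'
  #8 SA[8]=5  'dfefdfcbdcabcfe'
  #9 SA[9]=19  'e'
  #10 SA[10]=0  'eefefdfefdfcbdcabcfe'
  #11 SA[11]=7  'efdfcbdcabcfe'
  #12 SA[12]=3  'efdfefdfcbdcabcfe'
  #13 SA[13]=1  'efefdfefdfcbdcabcfe'
  #14 SA[14]=10  'fcbdcabcfe'
  #15 SA[15]=8  'fdfcbdcabcfe'
  #16 SA[16]=4  'fdfefdfcbdcabcfe'
  #17 SA[17]=18  'fe'
  #18 SA[18]=6  'fefdfcbdcabcfe'
  #19 SA[19]=2  'fefdfefdfcbdcabcfe'

SA = [15, 16, 12, 14, 11, 17, 13, 9, 5, 19, 0, 7, 3, 1, 10, 8, 4, 18, 6, 2]
[i] adj suffixes → lcp
  [1] 15/16 → 0 ('')
  [2] 16/12 → 1 ('b')
  [3] 12/14 → 0 ('')
  [4] 14/11 → 1 ('c')
  [5] 11/17 → 1 ('c')
  [6] 17/13 → 0 ('')
  [7] 13/9 → 1 ('d')
  [8] 9/5 → 2 ('df')
  [9] 5/19 → 0 ('')
  [10] 19/0 → 1 ('e')
  [11] 0/7 → 1 ('e')
  [12] 7/3 → 4 ('efdf')
  [13] 3/1 → 2 ('ef')
  [14] 1/10 → 0 ('')
  [15] 10/8 → 1 ('f')
  [16] 8/4 → 3 ('fdf')
  [17] 4/18 → 1 ('f')
  [18] 18/6 → 2 ('fe')
  [19] 6/2 → 5 ('fefdf')

n(n+1)/2 = 20·21/2 = 210
Σ LCP = 0 + 0 + 1 + 0 + 1 + 1 + 0 + 1 + 2 + 0 + 1 + 1 + 4 + 2 + 0 + 1 + 3 + 1 + 2 + 5 = 26
distinct = 210 − 26 = 184

184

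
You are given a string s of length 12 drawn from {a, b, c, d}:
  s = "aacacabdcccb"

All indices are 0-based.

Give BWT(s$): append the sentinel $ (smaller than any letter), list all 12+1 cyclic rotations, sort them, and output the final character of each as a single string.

rank  rotation       last
    0  $aacacabdcccb  b
    1  aacacabdcccb$  $
    2  abdcccb$aacac  c
    3  acabdcccb$aac  c
    4  acacabdcccb$a  a
    5  b$aacacabdccc  c
    6  bdcccb$aacaca  a
    7  cabdcccb$aaca  a
    8  cacabdcccb$aa  a
    9  cb$aacacabdcc  c
   10  ccb$aacacabdc  c
   11  cccb$aacacabd  d
   12  dcccb$aacacab  b

b$ccacaaaccdb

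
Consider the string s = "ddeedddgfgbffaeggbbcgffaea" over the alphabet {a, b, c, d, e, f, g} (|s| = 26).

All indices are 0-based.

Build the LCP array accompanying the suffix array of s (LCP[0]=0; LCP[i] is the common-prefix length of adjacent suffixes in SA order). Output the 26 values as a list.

rank | idx | suffix
   0 |  25 | a
   1 |  23 | aea
   2 |  13 | aeggbbcgffaea
   3 |  17 | bbcgffaea
   4 |  18 | bcgffaea
   5 |  10 | bffaeggbbcgffaea
   6 |  19 | cgffaea
   7 |   4 | dddgfgbffaeggbbcgffaea
   8 |   0 | ddeedddgfgbffaeggbbcgffaea
   9 |   5 | ddgfgbffaeggbbcgffaea
  10 |   1 | deedddgfgbffaeggbbcgffaea
  11 |   6 | dgfgbffaeggbbcgffaea
  12 |  24 | ea
  13 |   3 | edddgfgbffaeggbbcgffaea
  14 |   2 | eedddgfgbffaeggbbcgffaea
  15 |  14 | eggbbcgffaea
  16 |  22 | faea
  17 |  12 | faeggbbcgffaea
  18 |  21 | ffaea
  19 |  11 | ffaeggbbcgffaea
  20 |   8 | fgbffaeggbbcgffaea
  21 |  16 | gbbcgffaea
  22 |   9 | gbffaeggbbcgffaea
  23 |  20 | gffaea
  24 |   7 | gfgbffaeggbbcgffaea
  25 |  15 | ggbbcgffaea

SA = [25, 23, 13, 17, 18, 10, 19, 4, 0, 5, 1, 6, 24, 3, 2, 14, 22, 12, 21, 11, 8, 16, 9, 20, 7, 15]
rank  pair      lcp
   1  s[25:],s[23:]  1  'a'
   2  s[23:],s[13:]  2  'ae'
   3  s[13:],s[17:]  0  ''
   4  s[17:],s[18:]  1  'b'
   5  s[18:],s[10:]  1  'b'
   6  s[10:],s[19:]  0  ''
   7  s[19:],s[4:]  0  ''
   8  s[4:],s[0:]  2  'dd'
   9  s[0:],s[5:]  2  'dd'
  10  s[5:],s[1:]  1  'd'
  11  s[1:],s[6:]  1  'd'
  12  s[6:],s[24:]  0  ''
  13  s[24:],s[3:]  1  'e'
  14  s[3:],s[2:]  1  'e'
  15  s[2:],s[14:]  1  'e'
  16  s[14:],s[22:]  0  ''
  17  s[22:],s[12:]  3  'fae'
  18  s[12:],s[21:]  1  'f'
  19  s[21:],s[11:]  4  'ffae'
  20  s[11:],s[8:]  1  'f'
  21  s[8:],s[16:]  0  ''
  22  s[16:],s[9:]  2  'gb'
  23  s[9:],s[20:]  1  'g'
  24  s[20:],s[7:]  2  'gf'
  25  s[7:],s[15:]  1  'g'

[0, 1, 2, 0, 1, 1, 0, 0, 2, 2, 1, 1, 0, 1, 1, 1, 0, 3, 1, 4, 1, 0, 2, 1, 2, 1]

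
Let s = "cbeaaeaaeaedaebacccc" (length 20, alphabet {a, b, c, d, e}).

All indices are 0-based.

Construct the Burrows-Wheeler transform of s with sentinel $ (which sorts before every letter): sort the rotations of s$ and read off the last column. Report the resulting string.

ceebaadeecc$ccaebaaaa

rank  rotation               last
    0  $cbeaaeaaeaedaebacccc  c
    1  aaeaaeaedaebacccc$cbe  e
    2  aaeaedaebacccc$cbeaae  e
    3  acccc$cbeaaeaaeaedaeb  b
    4  aeaaeaedaebacccc$cbea  a
    5  aeaedaebacccc$cbeaaea  a
    6  aebacccc$cbeaaeaaeaed  d
    7  aedaebacccc$cbeaaeaae  e
    8  bacccc$cbeaaeaaeaedae  e
    9  beaaeaaeaedaebacccc$c  c
   10  c$cbeaaeaaeaedaebaccc  c
   11  cbeaaeaaeaedaebacccc$  $
   12  cc$cbeaaeaaeaedaebacc  c
   13  ccc$cbeaaeaaeaedaebac  c
   14  cccc$cbeaaeaaeaedaeba  a
   15  daebacccc$cbeaaeaaeae  e
   16  eaaeaaeaedaebacccc$cb  b
   17  eaaeaedaebacccc$cbeaa  a
   18  eaedaebacccc$cbeaaeaa  a
   19  ebacccc$cbeaaeaaeaeda  a
   20  edaebacccc$cbeaaeaaea  a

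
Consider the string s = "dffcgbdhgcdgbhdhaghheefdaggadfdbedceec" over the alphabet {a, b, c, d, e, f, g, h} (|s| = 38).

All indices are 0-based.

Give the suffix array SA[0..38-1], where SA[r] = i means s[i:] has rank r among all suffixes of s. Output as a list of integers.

sorted suffixes:
  #0 SA[0]=27  'adfdbedceec'
  #1 SA[1]=24  'aggadfdbedceec'
  #2 SA[2]=16  'aghheefdaggadfdbedceec'
  #3 SA[3]=5  'bdhgcdgbhdhaghheefdaggadfdbedceec'
  #4 SA[4]=31  'bedceec'
  #5 SA[5]=12  'bhdhaghheefdaggadfdbedceec'
  #6 SA[6]=37  'c'
  #7 SA[7]=9  'cdgbhdhaghheefdaggadfdbedceec'
  #8 SA[8]=34  'ceec'
  #9 SA[9]=3  'cgbdhgcdgbhdhaghheefdaggadfdbedceec'
  #10 SA[10]=23  'daggadfdbedceec'
  #11 SA[11]=30  'dbedceec'
  #12 SA[12]=33  'dceec'
  #13 SA[13]=28  'dfdbedceec'
  #14 SA[14]=0  'dffcgbdhgcdgbhdhaghheefdaggadfdbedceec'
  #15 SA[15]=10  'dgbhdhaghheefdaggadfdbedceec'
  #16 SA[16]=14  'dhaghheefdaggadfdbedceec'
  #17 SA[17]=6  'dhgcdgbhdhaghheefdaggadfdbedceec'
  #18 SA[18]=36  'ec'
  #19 SA[19]=32  'edceec'
  #20 SA[20]=35  'eec'
  #21 SA[21]=20  'eefdaggadfdbedceec'
  #22 SA[22]=21  'efdaggadfdbedceec'
  #23 SA[23]=2  'fcgbdhgcdgbhdhaghheefdaggadfdbedceec'
  #24 SA[24]=22  'fdaggadfdbedceec'
  #25 SA[25]=29  'fdbedceec'
  #26 SA[26]=1  'ffcgbdhgcdgbhdhaghheefdaggadfdbedceec'
  #27 SA[27]=26  'gadfdbedceec'
  #28 SA[28]=4  'gbdhgcdgbhdhaghheefdaggadfdbedceec'
  #29 SA[29]=11  'gbhdhaghheefdaggadfdbedceec'
  #30 SA[30]=8  'gcdgbhdhaghheefdaggadfdbedceec'
  #31 SA[31]=25  'ggadfdbedceec'
  #32 SA[32]=17  'ghheefdaggadfdbedceec'
  #33 SA[33]=15  'haghheefdaggadfdbedceec'
  #34 SA[34]=13  'hdhaghheefdaggadfdbedceec'
  #35 SA[35]=19  'heefdaggadfdbedceec'
  #36 SA[36]=7  'hgcdgbhdhaghheefdaggadfdbedceec'
  #37 SA[37]=18  'hheefdaggadfdbedceec'

[27, 24, 16, 5, 31, 12, 37, 9, 34, 3, 23, 30, 33, 28, 0, 10, 14, 6, 36, 32, 35, 20, 21, 2, 22, 29, 1, 26, 4, 11, 8, 25, 17, 15, 13, 19, 7, 18]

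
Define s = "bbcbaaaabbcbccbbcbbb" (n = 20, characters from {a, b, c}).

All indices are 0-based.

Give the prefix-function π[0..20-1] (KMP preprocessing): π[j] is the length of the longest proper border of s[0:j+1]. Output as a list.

π[0] = 0
j=1 s[j]='b': π[1]=1 (border 'b')
j=2 s[j]='c': k: 1→0; π[2]=0 (border '')
j=3 s[j]='b': π[3]=1 (border 'b')
j=4 s[j]='a': k: 1→0; π[4]=0 (border '')
j=5 s[j]='a': π[5]=0 (border '')
j=6 s[j]='a': π[6]=0 (border '')
j=7 s[j]='a': π[7]=0 (border '')
j=8 s[j]='b': π[8]=1 (border 'b')
j=9 s[j]='b': π[9]=2 (border 'bb')
j=10 s[j]='c': π[10]=3 (border 'bbc')
j=11 s[j]='b': π[11]=4 (border 'bbcb')
j=12 s[j]='c': k: 4→1→0; π[12]=0 (border '')
j=13 s[j]='c': π[13]=0 (border '')
j=14 s[j]='b': π[14]=1 (border 'b')
j=15 s[j]='b': π[15]=2 (border 'bb')
j=16 s[j]='c': π[16]=3 (border 'bbc')
j=17 s[j]='b': π[17]=4 (border 'bbcb')
j=18 s[j]='b': k: 4→1; π[18]=2 (border 'bb')
j=19 s[j]='b': k: 2→1; π[19]=2 (border 'bb')

[0, 1, 0, 1, 0, 0, 0, 0, 1, 2, 3, 4, 0, 0, 1, 2, 3, 4, 2, 2]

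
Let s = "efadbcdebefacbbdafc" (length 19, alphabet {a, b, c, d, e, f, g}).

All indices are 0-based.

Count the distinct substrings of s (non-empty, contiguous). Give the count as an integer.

rank | idx | suffix
   0 |  11 | acbbdafc
   1 |   2 | adbcdebefacbbdafc
   2 |  16 | afc
   3 |  13 | bbdafc
   4 |   4 | bcdebefacbbdafc
   5 |  14 | bdafc
   6 |   8 | befacbbdafc
   7 |  18 | c
   8 |  12 | cbbdafc
   9 |   5 | cdebefacbbdafc
  10 |  15 | dafc
  11 |   3 | dbcdebefacbbdafc
  12 |   6 | debefacbbdafc
  13 |   7 | ebefacbbdafc
  14 |   9 | efacbbdafc
  15 |   0 | efadbcdebefacbbdafc
  16 |  10 | facbbdafc
  17 |   1 | fadbcdebefacbbdafc
  18 |  17 | fc

SA = [11, 2, 16, 13, 4, 14, 8, 18, 12, 5, 15, 3, 6, 7, 9, 0, 10, 1, 17]
rank  pair      lcp
   1  s[11:],s[2:]  1  'a'
   2  s[2:],s[16:]  1  'a'
   3  s[16:],s[13:]  0  ''
   4  s[13:],s[4:]  1  'b'
   5  s[4:],s[14:]  1  'b'
   6  s[14:],s[8:]  1  'b'
   7  s[8:],s[18:]  0  ''
   8  s[18:],s[12:]  1  'c'
   9  s[12:],s[5:]  1  'c'
  10  s[5:],s[15:]  0  ''
  11  s[15:],s[3:]  1  'd'
  12  s[3:],s[6:]  1  'd'
  13  s[6:],s[7:]  0  ''
  14  s[7:],s[9:]  1  'e'
  15  s[9:],s[0:]  3  'efa'
  16  s[0:],s[10:]  0  ''
  17  s[10:],s[1:]  2  'fa'
  18  s[1:],s[17:]  1  'f'

n(n+1)/2 = 19·20/2 = 190
Σ LCP = 0 + 1 + 1 + 0 + 1 + 1 + 1 + 0 + 1 + 1 + 0 + 1 + 1 + 0 + 1 + 3 + 0 + 2 + 1 = 16
distinct = 190 − 16 = 174

174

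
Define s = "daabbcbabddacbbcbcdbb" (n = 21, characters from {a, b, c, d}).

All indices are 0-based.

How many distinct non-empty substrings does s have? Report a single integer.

rank→(start, suffix):
  0 → (1, 'aabbcbabddacbbcbcdbb')
  1 → (2, 'abbcbabddacbbcbcdbb')
  2 → (7, 'abddacbbcbcdbb')
  3 → (11, 'acbbcbcdbb')
  4 → (20, 'b')
  5 → (6, 'babddacbbcbcdbb')
  6 → (19, 'bb')
  7 → (3, 'bbcbabddacbbcbcdbb')
  8 → (13, 'bbcbcdbb')
  9 → (4, 'bcbabddacbbcbcdbb')
  10 → (14, 'bcbcdbb')
  11 → (16, 'bcdbb')
  12 → (8, 'bddacbbcbcdbb')
  13 → (5, 'cbabddacbbcbcdbb')
  14 → (12, 'cbbcbcdbb')
  15 → (15, 'cbcdbb')
  16 → (17, 'cdbb')
  17 → (0, 'daabbcbabddacbbcbcdbb')
  18 → (10, 'dacbbcbcdbb')
  19 → (18, 'dbb')
  20 → (9, 'ddacbbcbcdbb')

SA = [1, 2, 7, 11, 20, 6, 19, 3, 13, 4, 14, 16, 8, 5, 12, 15, 17, 0, 10, 18, 9]
rank  pair      lcp
   1  s[1:],s[2:]  1  'a'
   2  s[2:],s[7:]  2  'ab'
   3  s[7:],s[11:]  1  'a'
   4  s[11:],s[20:]  0  ''
   5  s[20:],s[6:]  1  'b'
   6  s[6:],s[19:]  1  'b'
   7  s[19:],s[3:]  2  'bb'
   8  s[3:],s[13:]  4  'bbcb'
   9  s[13:],s[4:]  1  'b'
  10  s[4:],s[14:]  3  'bcb'
  11  s[14:],s[16:]  2  'bc'
  12  s[16:],s[8:]  1  'b'
  13  s[8:],s[5:]  0  ''
  14  s[5:],s[12:]  2  'cb'
  15  s[12:],s[15:]  2  'cb'
  16  s[15:],s[17:]  1  'c'
  17  s[17:],s[0:]  0  ''
  18  s[0:],s[10:]  2  'da'
  19  s[10:],s[18:]  1  'd'
  20  s[18:],s[9:]  1  'd'

n(n+1)/2 = 21·22/2 = 231
Σ LCP = 0 + 1 + 2 + 1 + 0 + 1 + 1 + 2 + 4 + 1 + 3 + 2 + 1 + 0 + 2 + 2 + 1 + 0 + 2 + 1 + 1 = 28
distinct = 231 − 28 = 203

203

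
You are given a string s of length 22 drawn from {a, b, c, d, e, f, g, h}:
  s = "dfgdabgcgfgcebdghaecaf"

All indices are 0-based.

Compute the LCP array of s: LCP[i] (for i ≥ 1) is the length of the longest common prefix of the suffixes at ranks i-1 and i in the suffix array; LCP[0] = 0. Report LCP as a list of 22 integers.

[0, 1, 1, 0, 1, 0, 1, 1, 0, 1, 1, 0, 1, 0, 1, 2, 0, 2, 1, 1, 1, 0]

sorted suffixes:
  #0 SA[0]=4  'abgcgfgcebdghaecaf'
  #1 SA[1]=17  'aecaf'
  #2 SA[2]=20  'af'
  #3 SA[3]=13  'bdghaecaf'
  #4 SA[4]=5  'bgcgfgcebdghaecaf'
  #5 SA[5]=19  'caf'
  #6 SA[6]=11  'cebdghaecaf'
  #7 SA[7]=7  'cgfgcebdghaecaf'
  #8 SA[8]=3  'dabgcgfgcebdghaecaf'
  #9 SA[9]=0  'dfgdabgcgfgcebdghaecaf'
  #10 SA[10]=14  'dghaecaf'
  #11 SA[11]=12  'ebdghaecaf'
  #12 SA[12]=18  'ecaf'
  #13 SA[13]=21  'f'
  #14 SA[14]=9  'fgcebdghaecaf'
  #15 SA[15]=1  'fgdabgcgfgcebdghaecaf'
  #16 SA[16]=10  'gcebdghaecaf'
  #17 SA[17]=6  'gcgfgcebdghaecaf'
  #18 SA[18]=2  'gdabgcgfgcebdghaecaf'
  #19 SA[19]=8  'gfgcebdghaecaf'
  #20 SA[20]=15  'ghaecaf'
  #21 SA[21]=16  'haecaf'

SA = [4, 17, 20, 13, 5, 19, 11, 7, 3, 0, 14, 12, 18, 21, 9, 1, 10, 6, 2, 8, 15, 16]
rank  pair      lcp
   1  s[4:],s[17:]  1  'a'
   2  s[17:],s[20:]  1  'a'
   3  s[20:],s[13:]  0  ''
   4  s[13:],s[5:]  1  'b'
   5  s[5:],s[19:]  0  ''
   6  s[19:],s[11:]  1  'c'
   7  s[11:],s[7:]  1  'c'
   8  s[7:],s[3:]  0  ''
   9  s[3:],s[0:]  1  'd'
  10  s[0:],s[14:]  1  'd'
  11  s[14:],s[12:]  0  ''
  12  s[12:],s[18:]  1  'e'
  13  s[18:],s[21:]  0  ''
  14  s[21:],s[9:]  1  'f'
  15  s[9:],s[1:]  2  'fg'
  16  s[1:],s[10:]  0  ''
  17  s[10:],s[6:]  2  'gc'
  18  s[6:],s[2:]  1  'g'
  19  s[2:],s[8:]  1  'g'
  20  s[8:],s[15:]  1  'g'
  21  s[15:],s[16:]  0  ''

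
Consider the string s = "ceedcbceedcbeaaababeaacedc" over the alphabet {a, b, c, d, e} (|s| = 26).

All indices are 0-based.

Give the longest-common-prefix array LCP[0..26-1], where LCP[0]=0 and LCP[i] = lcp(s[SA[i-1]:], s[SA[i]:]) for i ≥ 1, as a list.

[0, 2, 2, 1, 2, 1, 0, 1, 1, 4, 0, 1, 2, 1, 2, 6, 0, 2, 3, 0, 3, 1, 3, 4, 1, 5]

rank→(start, suffix):
  0 → (13, 'aaababeaacedc')
  1 → (14, 'aababeaacedc')
  2 → (20, 'aacedc')
  3 → (15, 'ababeaacedc')
  4 → (17, 'abeaacedc')
  5 → (21, 'acedc')
  6 → (16, 'babeaacedc')
  7 → (5, 'bceedcbeaaababeaacedc')
  8 → (11, 'beaaababeaacedc')
  9 → (18, 'beaacedc')
  10 → (25, 'c')
  11 → (4, 'cbceedcbeaaababeaacedc')
  12 → (10, 'cbeaaababeaacedc')
  13 → (22, 'cedc')
  14 → (0, 'ceedcbceedcbeaaababeaacedc')
  15 → (6, 'ceedcbeaaababeaacedc')
  16 → (24, 'dc')
  17 → (3, 'dcbceedcbeaaababeaacedc')
  18 → (9, 'dcbeaaababeaacedc')
  19 → (12, 'eaaababeaacedc')
  20 → (19, 'eaacedc')
  21 → (23, 'edc')
  22 → (2, 'edcbceedcbeaaababeaacedc')
  23 → (8, 'edcbeaaababeaacedc')
  24 → (1, 'eedcbceedcbeaaababeaacedc')
  25 → (7, 'eedcbeaaababeaacedc')

SA = [13, 14, 20, 15, 17, 21, 16, 5, 11, 18, 25, 4, 10, 22, 0, 6, 24, 3, 9, 12, 19, 23, 2, 8, 1, 7]
rank  pair      lcp
   1  s[13:],s[14:]  2  'aa'
   2  s[14:],s[20:]  2  'aa'
   3  s[20:],s[15:]  1  'a'
   4  s[15:],s[17:]  2  'ab'
   5  s[17:],s[21:]  1  'a'
   6  s[21:],s[16:]  0  ''
   7  s[16:],s[5:]  1  'b'
   8  s[5:],s[11:]  1  'b'
   9  s[11:],s[18:]  4  'beaa'
  10  s[18:],s[25:]  0  ''
  11  s[25:],s[4:]  1  'c'
  12  s[4:],s[10:]  2  'cb'
  13  s[10:],s[22:]  1  'c'
  14  s[22:],s[0:]  2  'ce'
  15  s[0:],s[6:]  6  'ceedcb'
  16  s[6:],s[24:]  0  ''
  17  s[24:],s[3:]  2  'dc'
  18  s[3:],s[9:]  3  'dcb'
  19  s[9:],s[12:]  0  ''
  20  s[12:],s[19:]  3  'eaa'
  21  s[19:],s[23:]  1  'e'
  22  s[23:],s[2:]  3  'edc'
  23  s[2:],s[8:]  4  'edcb'
  24  s[8:],s[1:]  1  'e'
  25  s[1:],s[7:]  5  'eedcb'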